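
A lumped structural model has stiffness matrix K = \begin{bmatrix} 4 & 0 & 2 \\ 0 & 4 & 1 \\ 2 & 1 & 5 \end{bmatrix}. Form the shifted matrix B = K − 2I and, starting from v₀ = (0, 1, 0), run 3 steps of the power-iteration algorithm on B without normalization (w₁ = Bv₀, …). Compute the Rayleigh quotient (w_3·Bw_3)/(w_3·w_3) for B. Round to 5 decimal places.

4.64794

B = K − 2I has rows (2, 0, 2); (0, 2, 1); (2, 1, 3)
w1 = Bv₀ = (0, 2, 1)
w2 = Bw1 = (2, 5, 5)
w3 = Bw2 = (14, 15, 24)
Bw3 = (76, 54, 115)
w3·Bw3 = 4634; w3·w3 = 997; μ ≈ 4634/997 = 4.64794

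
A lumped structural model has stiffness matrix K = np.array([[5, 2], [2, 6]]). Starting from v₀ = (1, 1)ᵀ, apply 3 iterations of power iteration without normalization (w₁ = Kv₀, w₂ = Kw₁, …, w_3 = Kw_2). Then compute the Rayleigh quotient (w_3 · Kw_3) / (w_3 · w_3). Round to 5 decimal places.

w1 = Kv₀ = (7, 8)
w2 = Kw1 = (51, 62)
w3 = Kw2 = (379, 474)
Kw3 = (2843, 3602)
w3·Kw3 = 379·2843 + 474·3602 = 2784845; w3·w3 = 379·379 + 474·474 = 368317
λ ≈ 2784845/368317 = 7.56100

7.56100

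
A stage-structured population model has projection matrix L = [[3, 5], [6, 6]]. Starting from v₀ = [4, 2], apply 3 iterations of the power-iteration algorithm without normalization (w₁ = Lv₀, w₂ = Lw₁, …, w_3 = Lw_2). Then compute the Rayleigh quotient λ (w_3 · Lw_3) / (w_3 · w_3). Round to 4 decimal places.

w1 = Lv₀ = (22, 36)
w2 = Lw1 = (246, 348)
w3 = Lw2 = (2478, 3564)
Lw3 = (25254, 36252)
w3·Lw3 = 2478·25254 + 3564·36252 = 191781540; w3·w3 = 2478·2478 + 3564·3564 = 18842580
λ ≈ 191781540/18842580 = 10.1781

10.1781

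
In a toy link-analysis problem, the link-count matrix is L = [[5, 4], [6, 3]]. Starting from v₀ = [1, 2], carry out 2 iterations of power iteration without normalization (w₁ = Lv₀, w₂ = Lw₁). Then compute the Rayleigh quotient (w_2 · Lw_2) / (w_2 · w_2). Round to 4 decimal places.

λ ≈ 8.9910

w1 = Lv₀ = (13, 12)
w2 = Lw1 = (113, 114)
Lw2 = (1021, 1020)
w2·Lw2 = 113·1021 + 114·1020 = 231653; w2·w2 = 113·113 + 114·114 = 25765
λ ≈ 231653/25765 = 8.9910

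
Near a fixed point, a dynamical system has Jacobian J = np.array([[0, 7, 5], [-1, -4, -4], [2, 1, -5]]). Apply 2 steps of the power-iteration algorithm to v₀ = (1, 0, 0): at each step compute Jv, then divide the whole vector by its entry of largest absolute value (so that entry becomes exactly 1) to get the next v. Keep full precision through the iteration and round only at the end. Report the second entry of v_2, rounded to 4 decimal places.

Jv0 = (0.00000, -1.00000, 2.00000); divide by 2.00000 → v1 = (0.00000, -0.50000, 1.00000)
Jv1 = (1.50000, -2.00000, -5.50000); divide by -5.50000 → v2 = (-0.27273, 0.36364, 1.00000)
Requested entry of v2: -4/-11 = 0.3636

0.3636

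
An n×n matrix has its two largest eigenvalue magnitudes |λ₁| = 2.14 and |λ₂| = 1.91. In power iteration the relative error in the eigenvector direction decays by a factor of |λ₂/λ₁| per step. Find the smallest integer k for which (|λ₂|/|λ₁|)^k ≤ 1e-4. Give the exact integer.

|λ₂/λ₁| = 1.91/2.14 = 0.89252
Need k ≥ ln(1e-4) / ln(0.89252) = -9.2103 / -0.1137 ≈ 81.004
Smallest integer k satisfying the bound: 82

82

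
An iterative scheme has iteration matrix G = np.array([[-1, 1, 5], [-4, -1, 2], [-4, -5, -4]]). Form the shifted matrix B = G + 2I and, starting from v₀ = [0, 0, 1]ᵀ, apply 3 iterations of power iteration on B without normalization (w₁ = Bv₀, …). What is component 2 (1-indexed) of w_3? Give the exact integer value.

B = G + 2I has rows (1, 1, 5); (-4, 1, 2); (-4, -5, -2)
w1 = Bv₀ = (1·0 + 1·0 + 5·1; (-4)·0 + 1·0 + 2·1; (-4)·0 + (-5)·0 + (-2)·1) = (5, 2, -2)
w2 = Bw1 = (1·5 + 1·2 + 5·(-2); (-4)·5 + 1·2 + 2·(-2); (-4)·5 + (-5)·2 + (-2)·(-2)) = (-3, -22, -26)
w3 = Bw2 = (-155, -62, 174)
Requested component of w3: -62

-62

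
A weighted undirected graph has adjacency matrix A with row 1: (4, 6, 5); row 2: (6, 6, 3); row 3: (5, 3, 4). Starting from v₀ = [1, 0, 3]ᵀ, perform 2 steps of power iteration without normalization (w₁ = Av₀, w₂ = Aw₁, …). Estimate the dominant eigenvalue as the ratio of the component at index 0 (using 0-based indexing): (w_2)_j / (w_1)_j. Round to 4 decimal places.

w1 = Av₀ = (4·1 + 6·0 + 5·3; 6·1 + 6·0 + 3·3; 5·1 + 3·0 + 4·3) = (19, 15, 17)
w2 = Aw1 = (4·19 + 6·15 + 5·17; 6·19 + 6·15 + 3·17; 5·19 + 3·15 + 4·17) = (251, 255, 208)
Ratio at component: 251 / 19 = 13.2105

λ ≈ 13.2105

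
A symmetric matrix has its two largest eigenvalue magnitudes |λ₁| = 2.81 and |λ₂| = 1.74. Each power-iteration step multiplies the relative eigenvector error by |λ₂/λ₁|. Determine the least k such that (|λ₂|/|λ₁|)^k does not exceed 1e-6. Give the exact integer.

|λ₂/λ₁| = 1.74/2.81 = 0.61922
Need k ≥ ln(1e-6) / ln(0.61922) = -13.8155 / -0.4793 ≈ 28.824
Smallest integer k satisfying the bound: 29

29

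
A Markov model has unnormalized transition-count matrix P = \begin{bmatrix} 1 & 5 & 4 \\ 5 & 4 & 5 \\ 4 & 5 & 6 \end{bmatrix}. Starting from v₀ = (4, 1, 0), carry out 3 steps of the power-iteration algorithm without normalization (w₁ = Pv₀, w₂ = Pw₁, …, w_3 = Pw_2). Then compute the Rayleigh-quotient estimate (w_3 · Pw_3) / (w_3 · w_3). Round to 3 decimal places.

λ ≈ 13.317

w1 = Pv₀ = (1·4 + 5·1 + 4·0; 5·4 + 4·1 + 5·0; 4·4 + 5·1 + 6·0) = (9, 24, 21)
w2 = Pw1 = (1·9 + 5·24 + 4·21; 5·9 + 4·24 + 5·21; 4·9 + 5·24 + 6·21) = (213, 246, 282)
w3 = Pw2 = (2571, 3459, 3774)
Pw3 = (34962, 45561, 50223)
w3·Pw3 = 2571·34962 + 3459·45561 + 3774·50223 = 437024403; w3·w3 = 2571·2571 + 3459·3459 + 3774·3774 = 32817798
λ ≈ 437024403/32817798 = 13.317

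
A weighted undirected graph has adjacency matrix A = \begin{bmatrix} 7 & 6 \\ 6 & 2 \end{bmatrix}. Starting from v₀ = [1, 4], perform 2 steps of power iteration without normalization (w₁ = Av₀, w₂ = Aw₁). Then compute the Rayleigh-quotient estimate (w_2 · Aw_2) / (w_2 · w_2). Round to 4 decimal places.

w1 = Av₀ = (7·1 + 6·4; 6·1 + 2·4) = (31, 14)
w2 = Aw1 = (7·31 + 6·14; 6·31 + 2·14) = (301, 214)
Aw2 = (3391, 2234)
w2·Aw2 = 301·3391 + 214·2234 = 1498767; w2·w2 = 301·301 + 214·214 = 136397
λ ≈ 1498767/136397 = 10.9883

10.9883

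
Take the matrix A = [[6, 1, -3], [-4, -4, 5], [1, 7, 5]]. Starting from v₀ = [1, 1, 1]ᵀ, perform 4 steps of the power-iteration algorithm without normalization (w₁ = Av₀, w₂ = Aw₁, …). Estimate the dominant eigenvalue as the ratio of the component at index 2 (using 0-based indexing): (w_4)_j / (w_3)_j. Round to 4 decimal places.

w1 = Av₀ = (6·1 + 1·1 + (-3)·1; (-4)·1 + (-4)·1 + 5·1; 1·1 + 7·1 + 5·1) = (4, -3, 13)
w2 = Aw1 = (6·4 + 1·(-3) + (-3)·13; (-4)·4 + (-4)·(-3) + 5·13; 1·4 + 7·(-3) + 5·13) = (-18, 61, 48)
w3 = Aw2 = (-191, 68, 649)
w4 = Aw3 = (-3025, 3737, 3530)
Ratio at component: 3530 / 649 = 5.4391

λ ≈ 5.4391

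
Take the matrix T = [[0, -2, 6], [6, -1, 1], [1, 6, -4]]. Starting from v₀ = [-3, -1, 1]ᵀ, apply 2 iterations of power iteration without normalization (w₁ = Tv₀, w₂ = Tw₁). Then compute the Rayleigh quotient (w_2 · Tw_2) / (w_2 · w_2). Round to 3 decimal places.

w1 = Tv₀ = (0·(-3) + (-2)·(-1) + 6·1; 6·(-3) + (-1)·(-1) + 1·1; 1·(-3) + 6·(-1) + (-4)·1) = (8, -16, -13)
w2 = Tw1 = (0·8 + (-2)·(-16) + 6·(-13); 6·8 + (-1)·(-16) + 1·(-13); 1·8 + 6·(-16) + (-4)·(-13)) = (-46, 51, -36)
Tw2 = (-318, -363, 404)
w2·Tw2 = (-46)·(-318) + 51·(-363) + (-36)·404 = -18429; w2·w2 = (-46)·(-46) + 51·51 + (-36)·(-36) = 6013
λ ≈ -18429/6013 = -3.065

-3.065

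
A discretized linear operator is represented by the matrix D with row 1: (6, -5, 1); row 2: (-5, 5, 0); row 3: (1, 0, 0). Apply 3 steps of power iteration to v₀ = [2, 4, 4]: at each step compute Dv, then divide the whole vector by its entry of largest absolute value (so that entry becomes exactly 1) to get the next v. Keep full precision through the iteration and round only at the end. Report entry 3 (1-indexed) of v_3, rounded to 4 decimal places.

0.0916

Dv0 = (-4.00000, 10.00000, 2.00000); divide by 10.00000 → v1 = (-0.40000, 1.00000, 0.20000)
Dv1 = (-7.20000, 7.00000, -0.40000); divide by -7.20000 → v2 = (1.00000, -0.97222, 0.05556)
Dv2 = (10.91667, -9.86111, 1.00000); divide by 10.91667 → v3 = (1.00000, -0.90331, 0.09160)
Requested entry of v3: -72/-786 = 0.0916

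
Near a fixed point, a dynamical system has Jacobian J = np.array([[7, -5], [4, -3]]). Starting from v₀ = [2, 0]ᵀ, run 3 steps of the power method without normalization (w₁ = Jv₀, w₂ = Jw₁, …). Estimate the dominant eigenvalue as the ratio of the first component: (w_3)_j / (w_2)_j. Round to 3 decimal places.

4.241

w1 = Jv₀ = (14, 8)
w2 = Jw1 = (58, 32)
w3 = Jw2 = (246, 136)
Ratio at component: 246 / 58 = 4.241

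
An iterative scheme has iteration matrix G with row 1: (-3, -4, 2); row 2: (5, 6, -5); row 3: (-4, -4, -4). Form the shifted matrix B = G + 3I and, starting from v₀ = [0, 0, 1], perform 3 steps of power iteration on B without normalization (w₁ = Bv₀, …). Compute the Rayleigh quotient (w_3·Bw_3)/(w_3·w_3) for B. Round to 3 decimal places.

B = G + 3I has rows (0, -4, 2); (5, 9, -5); (-4, -4, -1)
w1 = Bv₀ = (0·0 + (-4)·0 + 2·1; 5·0 + 9·0 + (-5)·1; (-4)·0 + (-4)·0 + (-1)·1) = (2, -5, -1)
w2 = Bw1 = (0·2 + (-4)·(-5) + 2·(-1); 5·2 + 9·(-5) + (-5)·(-1); (-4)·2 + (-4)·(-5) + (-1)·(-1)) = (18, -30, 13)
w3 = Bw2 = (146, -245, 35)
Bw3 = (1050, -1650, 361)
w3·Bw3 = 570185; w3·w3 = 82566; μ ≈ 570185/82566 = 6.906

μ ≈ 6.906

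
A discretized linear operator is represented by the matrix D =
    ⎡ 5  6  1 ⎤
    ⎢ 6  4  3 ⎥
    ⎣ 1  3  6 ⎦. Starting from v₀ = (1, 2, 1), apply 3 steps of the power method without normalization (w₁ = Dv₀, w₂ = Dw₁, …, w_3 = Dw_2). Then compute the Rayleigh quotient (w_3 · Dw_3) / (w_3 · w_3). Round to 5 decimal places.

11.86615

w1 = Dv₀ = (5·1 + 6·2 + 1·1; 6·1 + 4·2 + 3·1; 1·1 + 3·2 + 6·1) = (18, 17, 13)
w2 = Dw1 = (5·18 + 6·17 + 1·13; 6·18 + 4·17 + 3·13; 1·18 + 3·17 + 6·13) = (205, 215, 147)
w3 = Dw2 = (2462, 2531, 1732)
Dw3 = (29228, 30092, 20447)
w3·Dw3 = 2462·29228 + 2531·30092 + 1732·20447 = 183536392; w3·w3 = 2462·2462 + 2531·2531 + 1732·1732 = 15467229
λ ≈ 183536392/15467229 = 11.86615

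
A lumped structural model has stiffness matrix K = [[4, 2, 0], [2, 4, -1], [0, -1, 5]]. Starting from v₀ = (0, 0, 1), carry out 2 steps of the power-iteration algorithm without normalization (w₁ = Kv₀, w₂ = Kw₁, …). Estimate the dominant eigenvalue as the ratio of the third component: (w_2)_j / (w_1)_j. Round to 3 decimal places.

w1 = Kv₀ = (0, -1, 5)
w2 = Kw1 = (-2, -9, 26)
Ratio at component: 26 / 5 = 5.200

λ ≈ 5.200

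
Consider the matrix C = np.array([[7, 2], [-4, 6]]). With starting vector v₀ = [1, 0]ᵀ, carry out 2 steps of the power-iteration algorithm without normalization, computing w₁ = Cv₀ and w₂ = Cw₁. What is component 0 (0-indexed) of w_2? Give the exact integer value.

41

w1 = Cv₀ = (7, -4)
w2 = Cw1 = (41, -52)
The requested component of w2 is 41.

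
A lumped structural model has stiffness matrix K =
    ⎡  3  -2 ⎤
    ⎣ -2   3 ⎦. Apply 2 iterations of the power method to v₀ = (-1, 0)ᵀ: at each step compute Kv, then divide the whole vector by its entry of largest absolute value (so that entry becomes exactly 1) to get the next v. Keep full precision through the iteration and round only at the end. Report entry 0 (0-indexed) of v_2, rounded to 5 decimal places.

Kv0 = (-3.000000, 2.000000); divide by -3.000000 → v1 = (1.000000, -0.666667)
Kv1 = (4.333333, -4.000000); divide by 4.333333 → v2 = (1.000000, -0.923077)
Requested entry of v2: -13/-13 = 1.00000

1.00000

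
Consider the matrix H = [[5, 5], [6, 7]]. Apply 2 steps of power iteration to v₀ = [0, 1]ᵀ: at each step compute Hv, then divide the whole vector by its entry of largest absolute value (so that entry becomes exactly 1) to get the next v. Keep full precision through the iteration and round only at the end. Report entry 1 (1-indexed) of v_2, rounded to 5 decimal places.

Hv0 = (5.000000, 7.000000); divide by 7.000000 → v1 = (0.714286, 1.000000)
Hv1 = (8.571429, 11.285714); divide by 11.285714 → v2 = (0.759494, 1.000000)
Requested entry of v2: 60/79 = 0.75949

0.75949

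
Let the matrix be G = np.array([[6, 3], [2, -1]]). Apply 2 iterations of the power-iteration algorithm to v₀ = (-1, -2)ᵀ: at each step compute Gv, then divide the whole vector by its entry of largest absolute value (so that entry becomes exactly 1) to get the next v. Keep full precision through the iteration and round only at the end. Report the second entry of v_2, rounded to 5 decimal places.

0.33333

Gv0 = (-12.000000, 0.000000); divide by -12.000000 → v1 = (1.000000, 0.000000)
Gv1 = (6.000000, 2.000000); divide by 6.000000 → v2 = (1.000000, 0.333333)
Requested entry of v2: -24/-72 = 0.33333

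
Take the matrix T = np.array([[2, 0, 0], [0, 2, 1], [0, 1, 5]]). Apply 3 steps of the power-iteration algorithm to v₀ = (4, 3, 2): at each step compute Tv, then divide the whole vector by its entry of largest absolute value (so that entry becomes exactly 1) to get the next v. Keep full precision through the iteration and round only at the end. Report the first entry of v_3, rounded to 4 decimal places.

Tv0 = (8.00000, 8.00000, 13.00000); divide by 13.00000 → v1 = (0.61538, 0.61538, 1.00000)
Tv1 = (1.23077, 2.23077, 5.61538); divide by 5.61538 → v2 = (0.21918, 0.39726, 1.00000)
Tv2 = (0.43836, 1.79452, 5.39726); divide by 5.39726 → v3 = (0.08122, 0.33249, 1.00000)
Requested entry of v3: 32/394 = 0.0812

0.0812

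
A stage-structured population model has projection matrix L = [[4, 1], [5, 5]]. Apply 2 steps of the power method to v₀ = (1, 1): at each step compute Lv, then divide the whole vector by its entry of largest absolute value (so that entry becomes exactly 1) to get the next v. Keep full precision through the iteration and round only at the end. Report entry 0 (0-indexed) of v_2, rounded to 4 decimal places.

Lv0 = (5.00000, 10.00000); divide by 10.00000 → v1 = (0.50000, 1.00000)
Lv1 = (3.00000, 7.50000); divide by 7.50000 → v2 = (0.40000, 1.00000)
Requested entry of v2: 30/75 = 0.4000

0.4000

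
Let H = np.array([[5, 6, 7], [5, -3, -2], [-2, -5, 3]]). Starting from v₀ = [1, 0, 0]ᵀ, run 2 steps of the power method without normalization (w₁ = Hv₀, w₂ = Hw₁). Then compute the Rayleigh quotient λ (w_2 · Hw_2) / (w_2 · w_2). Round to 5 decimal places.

w1 = Hv₀ = (5·1 + 6·0 + 7·0; 5·1 + (-3)·0 + (-2)·0; (-2)·1 + (-5)·0 + 3·0) = (5, 5, -2)
w2 = Hw1 = (5·5 + 6·5 + 7·(-2); 5·5 + (-3)·5 + (-2)·(-2); (-2)·5 + (-5)·5 + 3·(-2)) = (41, 14, -41)
Hw2 = (2, 245, -275)
w2·Hw2 = 41·2 + 14·245 + (-41)·(-275) = 14787; w2·w2 = 41·41 + 14·14 + (-41)·(-41) = 3558
λ ≈ 14787/3558 = 4.15599

4.15599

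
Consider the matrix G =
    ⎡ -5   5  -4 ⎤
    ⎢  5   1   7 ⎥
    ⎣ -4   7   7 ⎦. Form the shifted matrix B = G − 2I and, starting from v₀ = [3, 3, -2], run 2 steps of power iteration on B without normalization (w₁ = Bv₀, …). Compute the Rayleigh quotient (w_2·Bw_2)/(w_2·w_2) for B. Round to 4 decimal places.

μ ≈ -5.5373

B = G − 2I has rows (-7, 5, -4); (5, -1, 7); (-4, 7, 5)
w1 = Bv₀ = ((-7)·3 + 5·3 + (-4)·(-2); 5·3 + (-1)·3 + 7·(-2); (-4)·3 + 7·3 + 5·(-2)) = (2, -2, -1)
w2 = Bw1 = ((-7)·2 + 5·(-2) + (-4)·(-1); 5·2 + (-1)·(-2) + 7·(-1); (-4)·2 + 7·(-2) + 5·(-1)) = (-20, 5, -27)
Bw2 = (273, -294, -20)
w2·Bw2 = -6390; w2·w2 = 1154; μ ≈ -6390/1154 = -5.5373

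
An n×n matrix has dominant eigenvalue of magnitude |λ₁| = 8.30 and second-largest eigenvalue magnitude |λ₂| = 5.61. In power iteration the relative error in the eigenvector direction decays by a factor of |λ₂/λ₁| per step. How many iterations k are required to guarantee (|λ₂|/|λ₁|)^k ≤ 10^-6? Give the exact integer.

|λ₂/λ₁| = 5.61/8.30 = 0.67590
Need k ≥ ln(10^-6) / ln(0.67590) = -13.8155 / -0.3917 ≈ 35.270
Smallest integer k satisfying the bound: 36

36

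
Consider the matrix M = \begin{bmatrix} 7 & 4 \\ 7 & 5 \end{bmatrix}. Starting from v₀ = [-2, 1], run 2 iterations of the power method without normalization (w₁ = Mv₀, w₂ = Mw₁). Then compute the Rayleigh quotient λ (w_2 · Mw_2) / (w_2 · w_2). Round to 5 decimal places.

w1 = Mv₀ = (-10, -9)
w2 = Mw1 = (-106, -115)
Mw2 = (-1202, -1317)
w2·Mw2 = (-106)·(-1202) + (-115)·(-1317) = 278867; w2·w2 = (-106)·(-106) + (-115)·(-115) = 24461
λ ≈ 278867/24461 = 11.40047

11.40047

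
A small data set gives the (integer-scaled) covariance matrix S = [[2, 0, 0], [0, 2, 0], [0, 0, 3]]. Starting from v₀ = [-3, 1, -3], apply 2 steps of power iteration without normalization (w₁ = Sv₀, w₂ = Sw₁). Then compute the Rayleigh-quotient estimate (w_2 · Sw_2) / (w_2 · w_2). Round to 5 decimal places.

w1 = Sv₀ = (-6, 2, -9)
w2 = Sw1 = (-12, 4, -27)
Sw2 = (-24, 8, -81)
w2·Sw2 = (-12)·(-24) + 4·8 + (-27)·(-81) = 2507; w2·w2 = (-12)·(-12) + 4·4 + (-27)·(-27) = 889
λ ≈ 2507/889 = 2.82002

λ ≈ 2.82002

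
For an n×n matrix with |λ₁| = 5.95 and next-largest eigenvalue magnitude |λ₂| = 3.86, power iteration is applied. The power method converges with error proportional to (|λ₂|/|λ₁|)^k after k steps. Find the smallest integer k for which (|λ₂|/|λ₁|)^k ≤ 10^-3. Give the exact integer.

|λ₂/λ₁| = 3.86/5.95 = 0.64874
Need k ≥ ln(10^-3) / ln(0.64874) = -6.9078 / -0.4327 ≈ 15.963
Smallest integer k satisfying the bound: 16

16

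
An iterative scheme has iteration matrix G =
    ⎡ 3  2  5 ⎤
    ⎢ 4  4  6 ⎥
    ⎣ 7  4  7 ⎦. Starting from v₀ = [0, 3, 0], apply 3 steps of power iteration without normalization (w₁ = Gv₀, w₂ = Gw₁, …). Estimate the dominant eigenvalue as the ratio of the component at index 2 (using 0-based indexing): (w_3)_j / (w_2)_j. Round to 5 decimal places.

14.41379

w1 = Gv₀ = (3·0 + 2·3 + 5·0; 4·0 + 4·3 + 6·0; 7·0 + 4·3 + 7·0) = (6, 12, 12)
w2 = Gw1 = (3·6 + 2·12 + 5·12; 4·6 + 4·12 + 6·12; 7·6 + 4·12 + 7·12) = (102, 144, 174)
w3 = Gw2 = (1464, 2028, 2508)
Ratio at component: 2508 / 174 = 14.41379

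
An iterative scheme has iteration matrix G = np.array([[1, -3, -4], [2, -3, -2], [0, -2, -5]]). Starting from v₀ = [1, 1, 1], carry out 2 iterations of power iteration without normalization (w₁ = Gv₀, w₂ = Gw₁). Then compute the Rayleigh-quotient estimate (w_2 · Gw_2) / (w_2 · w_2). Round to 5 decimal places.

λ ≈ -5.44191

w1 = Gv₀ = (1·1 + (-3)·1 + (-4)·1; 2·1 + (-3)·1 + (-2)·1; 0·1 + (-2)·1 + (-5)·1) = (-6, -3, -7)
w2 = Gw1 = (1·(-6) + (-3)·(-3) + (-4)·(-7); 2·(-6) + (-3)·(-3) + (-2)·(-7); 0·(-6) + (-2)·(-3) + (-5)·(-7)) = (31, 11, 41)
Gw2 = (-166, -53, -227)
w2·Gw2 = 31·(-166) + 11·(-53) + 41·(-227) = -15036; w2·w2 = 31·31 + 11·11 + 41·41 = 2763
λ ≈ -15036/2763 = -5.44191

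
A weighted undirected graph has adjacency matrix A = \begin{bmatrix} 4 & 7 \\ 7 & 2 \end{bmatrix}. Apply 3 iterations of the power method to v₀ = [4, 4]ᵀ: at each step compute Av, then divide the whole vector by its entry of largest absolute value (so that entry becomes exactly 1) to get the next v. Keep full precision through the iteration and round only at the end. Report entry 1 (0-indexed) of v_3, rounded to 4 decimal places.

0.8591

Av0 = (44.00000, 36.00000); divide by 44.00000 → v1 = (1.00000, 0.81818)
Av1 = (9.72727, 8.63636); divide by 9.72727 → v2 = (1.00000, 0.88785)
Av2 = (10.21495, 8.77570); divide by 10.21495 → v3 = (1.00000, 0.85910)
Requested entry of v3: 3756/4372 = 0.8591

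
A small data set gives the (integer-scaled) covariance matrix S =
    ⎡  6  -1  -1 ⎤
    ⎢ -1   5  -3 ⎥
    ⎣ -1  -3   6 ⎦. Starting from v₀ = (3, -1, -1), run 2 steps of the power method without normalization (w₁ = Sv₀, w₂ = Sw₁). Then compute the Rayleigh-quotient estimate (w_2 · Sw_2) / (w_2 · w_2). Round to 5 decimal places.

w1 = Sv₀ = (20, -5, -6)
w2 = Sw1 = (131, -27, -41)
Sw2 = (854, -143, -296)
w2·Sw2 = 131·854 + (-27)·(-143) + (-41)·(-296) = 127871; w2·w2 = 131·131 + (-27)·(-27) + (-41)·(-41) = 19571
λ ≈ 127871/19571 = 6.53370

6.53370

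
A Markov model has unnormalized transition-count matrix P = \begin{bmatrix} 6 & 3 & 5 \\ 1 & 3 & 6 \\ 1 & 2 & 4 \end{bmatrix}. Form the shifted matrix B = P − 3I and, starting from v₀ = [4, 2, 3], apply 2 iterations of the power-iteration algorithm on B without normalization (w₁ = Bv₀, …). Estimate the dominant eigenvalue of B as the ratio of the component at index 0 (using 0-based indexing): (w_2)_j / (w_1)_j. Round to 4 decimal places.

6.6667

B = P − 3I has rows (3, 3, 5); (1, 0, 6); (1, 2, 1)
w1 = Bv₀ = (3·4 + 3·2 + 5·3; 1·4 + 0·2 + 6·3; 1·4 + 2·2 + 1·3) = (33, 22, 11)
w2 = Bw1 = (3·33 + 3·22 + 5·11; 1·33 + 0·22 + 6·11; 1·33 + 2·22 + 1·11) = (220, 99, 88)
Ratio: 220/33 = 6.6667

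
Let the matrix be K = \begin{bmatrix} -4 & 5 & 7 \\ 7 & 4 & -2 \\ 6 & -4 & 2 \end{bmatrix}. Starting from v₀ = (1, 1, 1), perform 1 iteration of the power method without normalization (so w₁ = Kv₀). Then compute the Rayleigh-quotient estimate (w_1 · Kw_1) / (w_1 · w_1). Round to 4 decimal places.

λ ≈ 7.2298

w1 = Kv₀ = ((-4)·1 + 5·1 + 7·1; 7·1 + 4·1 + (-2)·1; 6·1 + (-4)·1 + 2·1) = (8, 9, 4)
Kw1 = (41, 84, 20)
w1·Kw1 = 8·41 + 9·84 + 4·20 = 1164; w1·w1 = 8·8 + 9·9 + 4·4 = 161
λ ≈ 1164/161 = 7.2298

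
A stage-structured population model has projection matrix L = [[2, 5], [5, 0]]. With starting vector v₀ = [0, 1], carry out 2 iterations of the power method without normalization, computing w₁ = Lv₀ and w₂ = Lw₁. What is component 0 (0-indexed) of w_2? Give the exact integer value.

w1 = Lv₀ = (2·0 + 5·1; 5·0 + 0·1) = (5, 0)
w2 = Lw1 = (2·5 + 5·0; 5·5 + 0·0) = (10, 25)
The requested component of w2 is 10.

10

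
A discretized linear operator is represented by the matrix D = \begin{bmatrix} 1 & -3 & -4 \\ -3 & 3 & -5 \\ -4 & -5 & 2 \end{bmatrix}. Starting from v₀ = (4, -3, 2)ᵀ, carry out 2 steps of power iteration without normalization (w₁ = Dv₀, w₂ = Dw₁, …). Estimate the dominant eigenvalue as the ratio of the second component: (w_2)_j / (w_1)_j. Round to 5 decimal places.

λ ≈ 3.96774

w1 = Dv₀ = (1·4 + (-3)·(-3) + (-4)·2; (-3)·4 + 3·(-3) + (-5)·2; (-4)·4 + (-5)·(-3) + 2·2) = (5, -31, 3)
w2 = Dw1 = (1·5 + (-3)·(-31) + (-4)·3; (-3)·5 + 3·(-31) + (-5)·3; (-4)·5 + (-5)·(-31) + 2·3) = (86, -123, 141)
Ratio at component: -123 / -31 = 3.96774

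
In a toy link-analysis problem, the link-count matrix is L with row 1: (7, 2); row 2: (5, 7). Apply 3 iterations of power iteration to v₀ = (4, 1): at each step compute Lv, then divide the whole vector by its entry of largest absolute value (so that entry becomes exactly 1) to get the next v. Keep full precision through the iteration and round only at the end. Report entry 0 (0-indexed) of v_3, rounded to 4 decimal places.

Lv0 = (30.00000, 27.00000); divide by 30.00000 → v1 = (1.00000, 0.90000)
Lv1 = (8.80000, 11.30000); divide by 11.30000 → v2 = (0.77876, 1.00000)
Lv2 = (7.45133, 10.89381); divide by 10.89381 → v3 = (0.68400, 1.00000)
Requested entry of v3: 2526/3693 = 0.6840

0.6840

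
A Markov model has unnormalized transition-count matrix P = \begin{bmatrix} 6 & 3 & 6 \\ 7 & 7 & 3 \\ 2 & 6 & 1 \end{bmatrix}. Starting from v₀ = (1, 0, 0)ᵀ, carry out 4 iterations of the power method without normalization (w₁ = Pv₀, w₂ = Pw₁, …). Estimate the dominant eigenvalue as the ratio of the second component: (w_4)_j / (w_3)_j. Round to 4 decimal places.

w1 = Pv₀ = (6, 7, 2)
w2 = Pw1 = (69, 97, 56)
w3 = Pw2 = (1041, 1330, 776)
w4 = Pw3 = (14892, 18925, 10838)
Ratio at component: 18925 / 1330 = 14.2293

14.2293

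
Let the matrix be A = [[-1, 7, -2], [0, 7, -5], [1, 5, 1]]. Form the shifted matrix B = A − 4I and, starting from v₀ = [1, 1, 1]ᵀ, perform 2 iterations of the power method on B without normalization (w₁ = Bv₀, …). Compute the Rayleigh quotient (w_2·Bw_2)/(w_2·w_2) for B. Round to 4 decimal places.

B = A − 4I has rows (-5, 7, -2); (0, 3, -5); (1, 5, -3)
w1 = Bv₀ = (0, -2, 3)
w2 = Bw1 = (-20, -21, -19)
Bw2 = (-9, 32, -68)
w2·Bw2 = 800; w2·w2 = 1202; μ ≈ 800/1202 = 0.6656

μ ≈ 0.6656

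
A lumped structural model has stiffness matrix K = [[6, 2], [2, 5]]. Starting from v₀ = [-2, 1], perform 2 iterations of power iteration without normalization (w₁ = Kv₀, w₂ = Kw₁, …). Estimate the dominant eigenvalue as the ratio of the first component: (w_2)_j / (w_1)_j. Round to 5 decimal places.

5.80000

w1 = Kv₀ = (6·(-2) + 2·1; 2·(-2) + 5·1) = (-10, 1)
w2 = Kw1 = (6·(-10) + 2·1; 2·(-10) + 5·1) = (-58, -15)
Ratio at component: -58 / -10 = 5.80000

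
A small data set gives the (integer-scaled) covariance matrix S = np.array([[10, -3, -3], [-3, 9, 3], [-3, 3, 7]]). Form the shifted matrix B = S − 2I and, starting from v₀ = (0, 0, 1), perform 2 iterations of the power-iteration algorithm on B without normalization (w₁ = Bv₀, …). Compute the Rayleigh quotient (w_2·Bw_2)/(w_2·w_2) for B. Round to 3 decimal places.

B = S − 2I has rows (8, -3, -3); (-3, 7, 3); (-3, 3, 5)
w1 = Bv₀ = (8·0 + (-3)·0 + (-3)·1; (-3)·0 + 7·0 + 3·1; (-3)·0 + 3·0 + 5·1) = (-3, 3, 5)
w2 = Bw1 = (8·(-3) + (-3)·3 + (-3)·5; (-3)·(-3) + 7·3 + 3·5; (-3)·(-3) + 3·3 + 5·5) = (-48, 45, 43)
Bw2 = (-648, 588, 494)
w2·Bw2 = 78806; w2·w2 = 6178; μ ≈ 78806/6178 = 12.756

12.756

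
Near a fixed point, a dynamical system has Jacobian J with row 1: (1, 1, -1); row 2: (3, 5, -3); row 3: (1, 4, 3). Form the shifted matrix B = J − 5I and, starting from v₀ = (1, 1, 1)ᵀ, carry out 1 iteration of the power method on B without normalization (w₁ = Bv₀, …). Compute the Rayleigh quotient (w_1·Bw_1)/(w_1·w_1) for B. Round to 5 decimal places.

B = J − 5I has rows (-4, 1, -1); (3, 0, -3); (1, 4, -2)
w1 = Bv₀ = (-4, 0, 3)
Bw1 = (13, -21, -10)
w1·Bw1 = -82; w1·w1 = 25; μ ≈ -82/25 = -3.28000

-3.28000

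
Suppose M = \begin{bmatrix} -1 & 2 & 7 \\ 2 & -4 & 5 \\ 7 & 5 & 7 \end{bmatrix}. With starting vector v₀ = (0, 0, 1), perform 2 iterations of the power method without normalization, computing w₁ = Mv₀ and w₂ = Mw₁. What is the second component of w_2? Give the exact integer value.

29

w1 = Mv₀ = ((-1)·0 + 2·0 + 7·1; 2·0 + (-4)·0 + 5·1; 7·0 + 5·0 + 7·1) = (7, 5, 7)
w2 = Mw1 = ((-1)·7 + 2·5 + 7·7; 2·7 + (-4)·5 + 5·7; 7·7 + 5·5 + 7·7) = (52, 29, 123)
The requested component of w2 is 29.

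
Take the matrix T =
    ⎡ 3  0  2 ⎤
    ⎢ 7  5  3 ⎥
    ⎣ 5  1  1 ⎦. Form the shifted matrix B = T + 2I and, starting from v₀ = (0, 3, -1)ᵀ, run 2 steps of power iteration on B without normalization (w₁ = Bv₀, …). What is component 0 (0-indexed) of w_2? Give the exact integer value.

-10

B = T + 2I has rows (5, 0, 2); (7, 7, 3); (5, 1, 3)
w1 = Bv₀ = (-2, 18, 0)
w2 = Bw1 = (-10, 112, 8)
Requested component of w2: -10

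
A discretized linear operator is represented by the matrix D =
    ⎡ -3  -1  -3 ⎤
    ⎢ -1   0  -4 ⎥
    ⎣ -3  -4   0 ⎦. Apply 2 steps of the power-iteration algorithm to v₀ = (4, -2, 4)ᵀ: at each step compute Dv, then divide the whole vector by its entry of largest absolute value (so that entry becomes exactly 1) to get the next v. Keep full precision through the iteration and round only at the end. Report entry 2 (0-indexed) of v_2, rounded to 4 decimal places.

1.0000

Dv0 = (-22.00000, -20.00000, -4.00000); divide by -22.00000 → v1 = (1.00000, 0.90909, 0.18182)
Dv1 = (-4.45455, -1.72727, -6.63636); divide by -6.63636 → v2 = (0.67123, 0.26027, 1.00000)
Requested entry of v2: 146/146 = 1.0000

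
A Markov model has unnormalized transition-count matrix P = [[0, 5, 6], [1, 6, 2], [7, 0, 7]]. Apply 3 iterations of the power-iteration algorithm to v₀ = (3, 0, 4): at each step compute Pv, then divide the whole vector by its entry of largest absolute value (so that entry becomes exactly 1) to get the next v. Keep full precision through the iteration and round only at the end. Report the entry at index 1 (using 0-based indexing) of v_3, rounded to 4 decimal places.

Pv0 = (24.00000, 11.00000, 49.00000); divide by 49.00000 → v1 = (0.48980, 0.22449, 1.00000)
Pv1 = (7.12245, 3.83673, 10.42857); divide by 10.42857 → v2 = (0.68297, 0.36791, 1.00000)
Pv2 = (7.83953, 4.89041, 11.78082); divide by 11.78082 → v3 = (0.66545, 0.41512, 1.00000)
Requested entry of v3: 2499/6020 = 0.4151

0.4151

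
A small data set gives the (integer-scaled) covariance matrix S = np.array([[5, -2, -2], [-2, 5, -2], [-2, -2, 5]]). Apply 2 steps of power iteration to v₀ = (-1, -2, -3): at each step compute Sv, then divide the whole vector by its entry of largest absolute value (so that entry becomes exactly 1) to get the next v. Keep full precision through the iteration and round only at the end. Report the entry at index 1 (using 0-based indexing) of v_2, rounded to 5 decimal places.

Sv0 = (5.000000, -2.000000, -9.000000); divide by -9.000000 → v1 = (-0.555556, 0.222222, 1.000000)
Sv1 = (-5.222222, 0.222222, 5.666667); divide by 5.666667 → v2 = (-0.921569, 0.039216, 1.000000)
Requested entry of v2: -2/-51 = 0.03922

0.03922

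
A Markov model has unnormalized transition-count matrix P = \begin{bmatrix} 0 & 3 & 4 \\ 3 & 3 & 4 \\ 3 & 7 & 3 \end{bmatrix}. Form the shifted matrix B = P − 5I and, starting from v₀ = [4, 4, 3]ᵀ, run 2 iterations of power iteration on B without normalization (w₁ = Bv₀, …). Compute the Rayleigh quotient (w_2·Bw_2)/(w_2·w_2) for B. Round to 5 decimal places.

1.89073

B = P − 5I has rows (-5, 3, 4); (3, -2, 4); (3, 7, -2)
w1 = Bv₀ = (4, 16, 34)
w2 = Bw1 = (164, 116, 56)
Bw2 = (-248, 484, 1192)
w2·Bw2 = 82224; w2·w2 = 43488; μ ≈ 82224/43488 = 1.89073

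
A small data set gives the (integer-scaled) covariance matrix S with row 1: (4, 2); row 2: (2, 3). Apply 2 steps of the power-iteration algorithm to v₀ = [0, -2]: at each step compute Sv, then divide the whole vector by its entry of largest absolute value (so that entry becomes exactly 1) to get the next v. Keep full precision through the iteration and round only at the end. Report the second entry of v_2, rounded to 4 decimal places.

Sv0 = (-4.00000, -6.00000); divide by -6.00000 → v1 = (0.66667, 1.00000)
Sv1 = (4.66667, 4.33333); divide by 4.66667 → v2 = (1.00000, 0.92857)
Requested entry of v2: -26/-28 = 0.9286

0.9286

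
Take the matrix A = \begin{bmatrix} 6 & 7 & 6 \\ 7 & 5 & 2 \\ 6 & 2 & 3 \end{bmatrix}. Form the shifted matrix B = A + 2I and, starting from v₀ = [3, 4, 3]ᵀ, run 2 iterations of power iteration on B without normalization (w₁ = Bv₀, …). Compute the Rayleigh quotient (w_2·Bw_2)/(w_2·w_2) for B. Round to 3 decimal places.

17.302

B = A + 2I has rows (8, 7, 6); (7, 7, 2); (6, 2, 5)
w1 = Bv₀ = (8·3 + 7·4 + 6·3; 7·3 + 7·4 + 2·3; 6·3 + 2·4 + 5·3) = (70, 55, 41)
w2 = Bw1 = (8·70 + 7·55 + 6·41; 7·70 + 7·55 + 2·41; 6·70 + 2·55 + 5·41) = (1191, 957, 735)
Bw2 = (20637, 16506, 12735)
w2·Bw2 = 49735134; w2·w2 = 2874555; μ ≈ 49735134/2874555 = 17.302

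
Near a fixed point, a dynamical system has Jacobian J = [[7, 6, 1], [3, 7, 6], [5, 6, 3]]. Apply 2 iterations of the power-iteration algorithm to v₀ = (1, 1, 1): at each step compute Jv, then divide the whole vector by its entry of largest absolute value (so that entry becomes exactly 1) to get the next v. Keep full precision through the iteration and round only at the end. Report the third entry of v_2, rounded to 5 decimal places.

0.87395

Jv0 = (14.000000, 16.000000, 14.000000); divide by 16.000000 → v1 = (0.875000, 1.000000, 0.875000)
Jv1 = (13.000000, 14.875000, 13.000000); divide by 14.875000 → v2 = (0.873950, 1.000000, 0.873950)
Requested entry of v2: 208/238 = 0.87395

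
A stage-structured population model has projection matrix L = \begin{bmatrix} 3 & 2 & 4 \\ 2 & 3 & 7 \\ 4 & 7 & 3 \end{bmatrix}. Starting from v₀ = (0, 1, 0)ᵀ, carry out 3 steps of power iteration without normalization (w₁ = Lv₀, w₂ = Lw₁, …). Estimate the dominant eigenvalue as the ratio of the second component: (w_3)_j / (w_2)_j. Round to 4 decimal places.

w1 = Lv₀ = (3·0 + 2·1 + 4·0; 2·0 + 3·1 + 7·0; 4·0 + 7·1 + 3·0) = (2, 3, 7)
w2 = Lw1 = (3·2 + 2·3 + 4·7; 2·2 + 3·3 + 7·7; 4·2 + 7·3 + 3·7) = (40, 62, 50)
w3 = Lw2 = (444, 616, 744)
Ratio at component: 616 / 62 = 9.9355

λ ≈ 9.9355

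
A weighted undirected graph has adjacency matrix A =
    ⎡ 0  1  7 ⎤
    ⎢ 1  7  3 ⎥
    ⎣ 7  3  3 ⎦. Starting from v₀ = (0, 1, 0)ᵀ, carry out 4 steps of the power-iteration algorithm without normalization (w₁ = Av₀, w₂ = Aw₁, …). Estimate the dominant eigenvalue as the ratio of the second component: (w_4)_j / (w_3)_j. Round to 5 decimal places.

w1 = Av₀ = (0·0 + 1·1 + 7·0; 1·0 + 7·1 + 3·0; 7·0 + 3·1 + 3·0) = (1, 7, 3)
w2 = Aw1 = (0·1 + 1·7 + 7·3; 1·1 + 7·7 + 3·3; 7·1 + 3·7 + 3·3) = (28, 59, 37)
w3 = Aw2 = (318, 552, 484)
w4 = Aw3 = (3940, 5634, 5334)
Ratio at component: 5634 / 552 = 10.20652

λ ≈ 10.20652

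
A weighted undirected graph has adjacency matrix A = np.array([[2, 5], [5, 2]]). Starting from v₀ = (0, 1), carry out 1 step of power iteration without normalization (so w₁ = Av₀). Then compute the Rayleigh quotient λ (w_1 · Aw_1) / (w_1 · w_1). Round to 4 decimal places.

λ ≈ 5.4483

w1 = Av₀ = (2·0 + 5·1; 5·0 + 2·1) = (5, 2)
Aw1 = (20, 29)
w1·Aw1 = 5·20 + 2·29 = 158; w1·w1 = 5·5 + 2·2 = 29
λ ≈ 158/29 = 5.4483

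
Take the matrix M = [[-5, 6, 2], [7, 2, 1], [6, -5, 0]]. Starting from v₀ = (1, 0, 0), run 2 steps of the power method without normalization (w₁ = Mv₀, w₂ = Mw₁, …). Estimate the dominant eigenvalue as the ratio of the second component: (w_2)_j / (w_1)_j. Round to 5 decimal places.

-2.14286

w1 = Mv₀ = (-5, 7, 6)
w2 = Mw1 = (79, -15, -65)
Ratio at component: -15 / 7 = -2.14286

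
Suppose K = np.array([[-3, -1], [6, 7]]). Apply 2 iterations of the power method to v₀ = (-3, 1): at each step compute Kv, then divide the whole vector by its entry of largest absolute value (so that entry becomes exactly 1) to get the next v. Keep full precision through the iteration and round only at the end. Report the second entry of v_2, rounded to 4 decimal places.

1.0000

Kv0 = (8.00000, -11.00000); divide by -11.00000 → v1 = (-0.72727, 1.00000)
Kv1 = (1.18182, 2.63636); divide by 2.63636 → v2 = (0.44828, 1.00000)
Requested entry of v2: -29/-29 = 1.0000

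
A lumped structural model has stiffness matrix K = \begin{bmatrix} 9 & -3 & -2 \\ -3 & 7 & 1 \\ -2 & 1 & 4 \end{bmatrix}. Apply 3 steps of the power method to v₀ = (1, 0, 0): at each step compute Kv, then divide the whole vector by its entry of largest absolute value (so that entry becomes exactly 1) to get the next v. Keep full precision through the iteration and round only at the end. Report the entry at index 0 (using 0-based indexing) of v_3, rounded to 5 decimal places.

1.00000

Kv0 = (9.000000, -3.000000, -2.000000); divide by 9.000000 → v1 = (1.000000, -0.333333, -0.222222)
Kv1 = (10.444444, -5.555556, -3.222222); divide by 10.444444 → v2 = (1.000000, -0.531915, -0.308511)
Kv2 = (11.212766, -7.031915, -3.765957); divide by 11.212766 → v3 = (1.000000, -0.627135, -0.335863)
Requested entry of v3: 1054/1054 = 1.00000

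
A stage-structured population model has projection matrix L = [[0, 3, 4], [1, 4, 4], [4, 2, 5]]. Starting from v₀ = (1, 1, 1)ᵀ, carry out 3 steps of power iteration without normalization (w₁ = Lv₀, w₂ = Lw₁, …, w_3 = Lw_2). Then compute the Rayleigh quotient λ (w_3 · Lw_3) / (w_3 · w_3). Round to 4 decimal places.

w1 = Lv₀ = (0·1 + 3·1 + 4·1; 1·1 + 4·1 + 4·1; 4·1 + 2·1 + 5·1) = (7, 9, 11)
w2 = Lw1 = (0·7 + 3·9 + 4·11; 1·7 + 4·9 + 4·11; 4·7 + 2·9 + 5·11) = (71, 87, 101)
w3 = Lw2 = (665, 823, 963)
Lw3 = (6321, 7809, 9121)
w3·Lw3 = 665·6321 + 823·7809 + 963·9121 = 19413795; w3·w3 = 665·665 + 823·823 + 963·963 = 2046923
λ ≈ 19413795/2046923 = 9.4844

λ ≈ 9.4844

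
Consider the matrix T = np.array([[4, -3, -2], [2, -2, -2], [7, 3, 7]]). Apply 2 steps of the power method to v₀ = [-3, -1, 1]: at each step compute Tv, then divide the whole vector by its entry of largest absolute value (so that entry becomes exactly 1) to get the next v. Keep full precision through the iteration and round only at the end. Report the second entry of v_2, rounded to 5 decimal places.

-0.11215

Tv0 = (-11.000000, -6.000000, -17.000000); divide by -17.000000 → v1 = (0.647059, 0.352941, 1.000000)
Tv1 = (-0.470588, -1.411765, 12.588235); divide by 12.588235 → v2 = (-0.037383, -0.112150, 1.000000)
Requested entry of v2: 24/-214 = -0.11215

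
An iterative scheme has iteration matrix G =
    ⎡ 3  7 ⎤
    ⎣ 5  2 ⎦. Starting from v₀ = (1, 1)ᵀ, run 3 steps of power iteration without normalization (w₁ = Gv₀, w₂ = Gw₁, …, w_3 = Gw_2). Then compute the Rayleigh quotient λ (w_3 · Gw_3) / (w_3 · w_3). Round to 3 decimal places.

8.420

w1 = Gv₀ = (3·1 + 7·1; 5·1 + 2·1) = (10, 7)
w2 = Gw1 = (3·10 + 7·7; 5·10 + 2·7) = (79, 64)
w3 = Gw2 = (685, 523)
Gw3 = (5716, 4471)
w3·Gw3 = 685·5716 + 523·4471 = 6253793; w3·w3 = 685·685 + 523·523 = 742754
λ ≈ 6253793/742754 = 8.420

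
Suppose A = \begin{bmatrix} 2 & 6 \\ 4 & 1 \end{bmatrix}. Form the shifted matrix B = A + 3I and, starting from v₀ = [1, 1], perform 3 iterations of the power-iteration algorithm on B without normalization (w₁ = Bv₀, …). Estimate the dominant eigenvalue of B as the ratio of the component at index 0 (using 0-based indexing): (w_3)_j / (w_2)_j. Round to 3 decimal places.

9.427

B = A + 3I has rows (5, 6); (4, 4)
w1 = Bv₀ = (11, 8)
w2 = Bw1 = (103, 76)
w3 = Bw2 = (971, 716)
Ratio: 971/103 = 9.427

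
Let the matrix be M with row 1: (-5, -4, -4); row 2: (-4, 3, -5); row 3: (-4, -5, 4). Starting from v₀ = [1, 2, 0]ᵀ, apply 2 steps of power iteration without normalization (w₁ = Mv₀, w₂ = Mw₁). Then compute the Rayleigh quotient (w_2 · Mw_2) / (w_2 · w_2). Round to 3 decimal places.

w1 = Mv₀ = ((-5)·1 + (-4)·2 + (-4)·0; (-4)·1 + 3·2 + (-5)·0; (-4)·1 + (-5)·2 + 4·0) = (-13, 2, -14)
w2 = Mw1 = ((-5)·(-13) + (-4)·2 + (-4)·(-14); (-4)·(-13) + 3·2 + (-5)·(-14); (-4)·(-13) + (-5)·2 + 4·(-14)) = (113, 128, -14)
Mw2 = (-1021, 2, -1148)
w2·Mw2 = 113·(-1021) + 128·2 + (-14)·(-1148) = -99045; w2·w2 = 113·113 + 128·128 + (-14)·(-14) = 29349
λ ≈ -99045/29349 = -3.375

-3.375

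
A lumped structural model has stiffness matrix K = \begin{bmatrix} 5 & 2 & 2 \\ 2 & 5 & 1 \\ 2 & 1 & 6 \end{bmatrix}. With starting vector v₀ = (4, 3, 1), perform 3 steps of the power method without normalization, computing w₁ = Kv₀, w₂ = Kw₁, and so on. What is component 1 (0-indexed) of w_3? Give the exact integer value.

w1 = Kv₀ = (5·4 + 2·3 + 2·1; 2·4 + 5·3 + 1·1; 2·4 + 1·3 + 6·1) = (28, 24, 17)
w2 = Kw1 = (5·28 + 2·24 + 2·17; 2·28 + 5·24 + 1·17; 2·28 + 1·24 + 6·17) = (222, 193, 182)
w3 = Kw2 = (1860, 1591, 1729)
The requested component of w3 is 1591.

1591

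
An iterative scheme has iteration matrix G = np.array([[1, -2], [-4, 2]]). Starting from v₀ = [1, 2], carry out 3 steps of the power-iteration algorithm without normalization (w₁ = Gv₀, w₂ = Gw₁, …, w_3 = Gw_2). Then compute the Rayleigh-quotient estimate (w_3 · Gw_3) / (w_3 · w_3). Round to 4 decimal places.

λ ≈ 4.5200

w1 = Gv₀ = (1·1 + (-2)·2; (-4)·1 + 2·2) = (-3, 0)
w2 = Gw1 = (1·(-3) + (-2)·0; (-4)·(-3) + 2·0) = (-3, 12)
w3 = Gw2 = (-27, 36)
Gw3 = (-99, 180)
w3·Gw3 = (-27)·(-99) + 36·180 = 9153; w3·w3 = (-27)·(-27) + 36·36 = 2025
λ ≈ 9153/2025 = 4.5200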